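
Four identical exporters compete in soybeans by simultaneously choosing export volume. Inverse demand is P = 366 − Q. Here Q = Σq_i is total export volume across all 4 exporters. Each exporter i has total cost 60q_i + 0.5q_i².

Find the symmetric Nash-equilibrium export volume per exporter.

A representative exporter's profit is π_i = q_i(366 − Q) − 60q_i − 0.5q_i², with Q = q_i + Σ_{j≠i} q_j.
First-order condition: 306 − 3q_i − Σ_{j≠i} q_j = 0.
Imposing symmetry (q_j = q for all j) turns Σ_{j≠i} q_j into 3q, so 306 = 6q and q = 51.

51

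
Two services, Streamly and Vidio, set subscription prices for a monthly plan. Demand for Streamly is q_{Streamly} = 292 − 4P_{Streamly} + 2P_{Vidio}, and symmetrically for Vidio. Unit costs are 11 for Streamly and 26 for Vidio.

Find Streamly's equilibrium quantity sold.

188

Streamly's profit: π = (P_{Streamly} − 11)(292 − 4P_{Streamly} + 2P_{Vidio}).
∂π/∂P_{Streamly} = 336 − 8P_{Streamly} + 2P_{Vidio} = 0 ⇒ P_{Streamly} = 42 + 0.25P_{Vidio}.
Similarly P_{Vidio} = 49.5 + 0.25P_{Streamly}.
Plugging P_{Vidio} into Streamly's best response: P_{Streamly} = 42 + 0.25(49.5 + 0.25P_{Streamly}) ⇒ 0.9375P_{Streamly} = 54.375, so P_{Streamly} = 58.
Then P_{Vidio} = 49.5 + 0.25·58 = 64.
q_{Streamly} = 292 − 4·58 + 2·64 = 188.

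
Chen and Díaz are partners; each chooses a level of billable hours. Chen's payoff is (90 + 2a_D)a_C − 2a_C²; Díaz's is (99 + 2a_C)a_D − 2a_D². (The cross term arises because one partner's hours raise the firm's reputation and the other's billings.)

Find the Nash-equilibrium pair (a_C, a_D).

46.5, 48

Expanding Chen's payoff: 90a_C + 2a_Da_C − 2a_C².
∂π/∂a_C = 90 + 2a_D − 4a_C = 0, so a_C = 22.5 + 0.5a_D.
Likewise for Díaz: a_D = 24.75 + 0.5a_C.
Substituting the second reaction function into the first: a_C = 22.5 + 0.5(24.75 + 0.5a_C), which gives 0.75a_C = 34.875 ⇒ a_C = 46.5.
Then a_D = 24.75 + 0.5·46.5 = 48.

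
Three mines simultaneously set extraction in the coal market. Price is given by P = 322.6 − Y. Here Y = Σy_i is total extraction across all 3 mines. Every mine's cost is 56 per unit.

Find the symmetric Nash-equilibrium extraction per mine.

66.65

A representative mine's profit is π_i = y_i(322.6 − Y) − 56y_i, with Y = y_i + Σ_{j≠i} y_j.
First-order condition: 266.6 − 2y_i − Σ_{j≠i} y_j = 0.
In a symmetric equilibrium every mine chooses the same y, so Σ_{j≠i} y_j = 2y. The condition becomes 266.6 − 4y = 0, giving y = 266.6/4 = 66.65.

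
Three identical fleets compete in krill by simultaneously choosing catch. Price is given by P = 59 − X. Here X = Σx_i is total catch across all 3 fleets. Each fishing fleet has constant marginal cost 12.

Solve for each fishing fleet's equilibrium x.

11.75

A representative fishing fleet's profit is π_i = x_i(59 − X) − 12x_i, with X = x_i + Σ_{j≠i} x_j.
First-order condition: 47 − 2x_i − Σ_{j≠i} x_j = 0.
Imposing symmetry (x_j = x for all j) turns Σ_{j≠i} x_j into 2x, so 47 = 4x and x = 11.75.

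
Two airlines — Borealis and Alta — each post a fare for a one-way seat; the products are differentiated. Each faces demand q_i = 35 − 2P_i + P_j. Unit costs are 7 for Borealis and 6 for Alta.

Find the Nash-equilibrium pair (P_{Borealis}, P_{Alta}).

Borealis's profit: π = (P_{Borealis} − 7)(35 − 2P_{Borealis} + P_{Alta}).
∂π/∂P_{Borealis} = 49 − 4P_{Borealis} + P_{Alta} = 0 ⇒ P_{Borealis} = 12.25 + 0.25P_{Alta}.
Similarly P_{Alta} = 11.75 + 0.25P_{Borealis}.
Plugging P_{Alta} into Borealis's best response: P_{Borealis} = 12.25 + 0.25(11.75 + 0.25P_{Borealis}) ⇒ 0.9375P_{Borealis} = 15.1875, so P_{Borealis} = 16.2.
Then P_{Alta} = 11.75 + 0.25·16.2 = 15.8.

16.2, 15.8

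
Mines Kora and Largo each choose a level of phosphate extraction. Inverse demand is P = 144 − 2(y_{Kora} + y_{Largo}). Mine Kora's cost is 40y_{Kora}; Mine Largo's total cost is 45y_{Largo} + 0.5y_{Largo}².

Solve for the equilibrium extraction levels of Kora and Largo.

20.125, 11.75

Mine Kora's profit: π = y_{Kora}(144 − 2(y_{Kora} + y_{Largo})) − 40y_{Kora}.
∂π/∂y_{Kora} = 104 − 4y_{Kora} − 2y_{Largo} = 0, so y_{Kora} = 26 − 0.5y_{Largo}.
For Largo: ∂π/∂y_{Largo} = 99 − 5y_{Largo} − 2y_{Kora} = 0 ⇒ y_{Largo} = 19.8 − 0.4y_{Kora}.
Plugging y_{Largo} into Kora's best response: y_{Kora} = 26 − 0.5(19.8 − 0.4y_{Kora}) ⇒ 0.8y_{Kora} = 16.1, so y_{Kora} = 20.125.
Then y_{Largo} = 19.8 − 0.4·20.125 = 11.75.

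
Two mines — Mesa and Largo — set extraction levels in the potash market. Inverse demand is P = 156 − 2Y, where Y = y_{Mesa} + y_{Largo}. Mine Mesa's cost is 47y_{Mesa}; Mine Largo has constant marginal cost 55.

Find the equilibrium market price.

Mine Mesa's profit: π = y_{Mesa}(156 − 2(y_{Mesa} + y_{Largo})) − 47y_{Mesa}.
∂π/∂y_{Mesa} = 109 − 4y_{Mesa} − 2y_{Largo} = 0, so y_{Mesa} = 27.25 − 0.5y_{Largo}.
By the same steps for Largo: y_{Largo} = 25.25 − 0.5y_{Mesa}.
Solving the two reaction functions simultaneously: (1 − (−0.5)(−0.5))y_{Mesa} = 27.25 − 0.5·25.25, so 0.75y_{Mesa} = 14.625 and y_{Mesa} = 19.5.
Then y_{Largo} = 25.25 − 0.5·19.5 = 15.5.
Equilibrium price: P = 156 − 2·35 = 86.

86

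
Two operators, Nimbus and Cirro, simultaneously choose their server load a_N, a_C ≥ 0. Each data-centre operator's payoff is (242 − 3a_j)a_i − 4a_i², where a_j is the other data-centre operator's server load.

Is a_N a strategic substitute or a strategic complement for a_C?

strategic substitutes

Nimbus's payoff is (242 − 3a_C)a_N − 4a_N².
∂π/∂a_N = 242 − 3a_C − 8a_N = 0, so a_N = 30.25 − 0.375a_C.
The best-response slope da_N/da_C = −0.375 < 0: the reaction function is downward-sloping, so the choices are strategic substitutes.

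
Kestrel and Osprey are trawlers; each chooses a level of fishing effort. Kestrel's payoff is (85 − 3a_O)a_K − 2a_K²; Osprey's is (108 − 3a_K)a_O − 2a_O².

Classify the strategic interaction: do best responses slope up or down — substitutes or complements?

Expanding Kestrel's payoff: 85a_K − 3a_Oa_K − 2a_K².
∂π/∂a_K = 85 − 3a_O − 4a_K = 0, so a_K = 21.25 − 0.75a_O.
The best-response slope da_K/da_O = −0.75 < 0: the reaction function is downward-sloping, so the choices are strategic substitutes.

strategic substitutes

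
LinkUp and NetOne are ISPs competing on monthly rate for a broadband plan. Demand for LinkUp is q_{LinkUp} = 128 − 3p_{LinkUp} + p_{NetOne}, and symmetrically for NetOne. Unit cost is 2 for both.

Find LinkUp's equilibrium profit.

LinkUp's profit: π = (p_{LinkUp} − 2)(128 − 3p_{LinkUp} + p_{NetOne}).
∂π/∂p_{LinkUp} = 134 − 6p_{LinkUp} + p_{NetOne} = 0 ⇒ p_{LinkUp} = 67/3 + (1/6)p_{NetOne}.
By symmetry p_{NetOne} = p_{LinkUp}; substituting into the reaction function, (5/6)p_{LinkUp} = 67/3 and p_{LinkUp} = 26.8.
q_{LinkUp} = 128 − 3·26.8 + 26.8 = 74.4.
Profit = (26.8 − 2)·74.4 = 1845.12.

1845.12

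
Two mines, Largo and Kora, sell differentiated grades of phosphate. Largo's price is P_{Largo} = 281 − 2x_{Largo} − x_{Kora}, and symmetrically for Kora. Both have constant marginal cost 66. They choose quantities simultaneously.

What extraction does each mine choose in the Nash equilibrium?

Mine Largo's profit: π = x_{Largo}(281 − 2x_{Largo} − x_{Kora}) − 66x_{Largo}.
∂π/∂x_{Largo} = 215 − 4x_{Largo} − x_{Kora} = 0 ⇒ x_{Largo} = 53.75 − 0.25x_{Kora}.
The game is symmetric, so in equilibrium x_{Kora} = x_{Largo}: the reaction function gives 1.25x_{Largo} = 53.75, hence x_{Largo} = 43.

43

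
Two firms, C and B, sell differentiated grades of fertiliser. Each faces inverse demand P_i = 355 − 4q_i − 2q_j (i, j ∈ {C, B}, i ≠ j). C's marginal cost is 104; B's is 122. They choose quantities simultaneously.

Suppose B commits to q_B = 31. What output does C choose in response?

Firm C's profit: π = q_C(355 − 4q_C − 2q_B) − 104q_C.
∂π/∂q_C = 251 − 8q_C − 2q_B = 0 ⇒ q_C = 31.375 − 0.25q_B.
At q_B = 31: q_C = 31.375 − 0.25·31 = 23.625.

23.625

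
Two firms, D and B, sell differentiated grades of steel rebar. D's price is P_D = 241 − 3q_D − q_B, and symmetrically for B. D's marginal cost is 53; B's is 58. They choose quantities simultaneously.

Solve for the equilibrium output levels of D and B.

Firm D's profit: π = q_D(241 − 3q_D − q_B) − 53q_D.
∂π/∂q_D = 188 − 6q_D − q_B = 0 ⇒ q_D = 94/3 − (1/6)q_B.
Similarly q_B = 30.5 − (1/6)q_D.
Solving the two reaction functions simultaneously: (1 − (−1/6)(−1/6))q_D = 94/3 − (1/6)·30.5, so (35/36)q_D = 26.25 and q_D = 27.
Then q_B = 30.5 − (1/6)·27 = 26.

27, 26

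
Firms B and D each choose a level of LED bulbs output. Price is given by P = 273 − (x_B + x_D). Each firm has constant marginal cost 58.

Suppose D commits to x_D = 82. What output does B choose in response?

66.5

Firm B's profit: π = x_B(273 − (x_B + x_D)) − 58x_B.
∂π/∂x_B = 215 − 2x_B − x_D = 0, so x_B = 107.5 − 0.5x_D.
At x_D = 82: x_B = 107.5 − 0.5·82 = 66.5.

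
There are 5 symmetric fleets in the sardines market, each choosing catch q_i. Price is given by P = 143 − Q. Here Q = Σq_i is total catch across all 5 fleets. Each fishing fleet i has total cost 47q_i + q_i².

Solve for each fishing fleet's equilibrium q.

A representative fishing fleet's profit is π_i = q_i(143 − Q) − 47q_i − q_i², with Q = q_i + Σ_{j≠i} q_j.
First-order condition: 96 − 4q_i − Σ_{j≠i} q_j = 0.
In a symmetric equilibrium every fishing fleet chooses the same q, so Σ_{j≠i} q_j = 4q. The condition becomes 96 − 8q = 0, giving q = 96/8 = 12.

12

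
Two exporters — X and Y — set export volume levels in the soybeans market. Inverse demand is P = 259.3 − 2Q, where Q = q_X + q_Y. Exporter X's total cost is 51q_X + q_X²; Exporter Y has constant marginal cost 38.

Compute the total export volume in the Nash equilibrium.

Exporter X's profit: π = q_X(259.3 − 2(q_X + q_Y)) − 51q_X − q_X².
∂π/∂q_X = 208.3 − 6q_X − 2q_Y = 0, so q_X = 2083/60 − (1/3)q_Y.
For Y: ∂π/∂q_Y = 221.3 − 4q_Y − 2q_X = 0 ⇒ q_Y = 55.325 − 0.5q_X.
Substituting the second reaction function into the first: q_X = 2083/60 − (1/3)(55.325 − 0.5q_X), which gives (5/6)q_X = 16.275 ⇒ q_X = 19.53.
Then q_Y = 55.325 − 0.5·19.53 = 45.56.
Total export volume: 19.53 + 45.56 = 65.09.

65.09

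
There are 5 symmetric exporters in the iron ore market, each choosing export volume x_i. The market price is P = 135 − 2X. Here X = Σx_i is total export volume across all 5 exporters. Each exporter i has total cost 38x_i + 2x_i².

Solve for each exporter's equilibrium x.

6.0625

A representative exporter's profit is π_i = x_i(135 − 2X) − 38x_i − 2x_i², with X = x_i + Σ_{j≠i} x_j.
First-order condition: 97 − 8x_i − 2Σ_{j≠i} x_j = 0.
With identical exporters, set every x_j = x: then 97 − 8x − 8x = 0, i.e. x = 97/16 = 6.0625.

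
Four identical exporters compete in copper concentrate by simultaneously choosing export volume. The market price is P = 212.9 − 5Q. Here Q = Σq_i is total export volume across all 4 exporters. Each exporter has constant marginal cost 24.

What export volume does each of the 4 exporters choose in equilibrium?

A representative exporter's profit is π_i = q_i(212.9 − 5Q) − 24q_i, with Q = q_i + Σ_{j≠i} q_j.
First-order condition: 188.9 − 10q_i − 5Σ_{j≠i} q_j = 0.
With identical exporters, set every q_j = q: then 188.9 − 10q − 15q = 0, i.e. q = 188.9/25 = 7.556.

7.556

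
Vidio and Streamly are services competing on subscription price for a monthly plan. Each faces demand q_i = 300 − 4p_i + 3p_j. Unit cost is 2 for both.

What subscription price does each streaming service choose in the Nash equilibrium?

61.6

Vidio's profit: π = (p_{Vidio} − 2)(300 − 4p_{Vidio} + 3p_{Streamly}).
∂π/∂p_{Vidio} = 308 − 8p_{Vidio} + 3p_{Streamly} = 0 ⇒ p_{Vidio} = 38.5 + 0.375p_{Streamly}.
The game is symmetric, so in equilibrium p_{Streamly} = p_{Vidio}: the reaction function gives 0.625p_{Vidio} = 38.5, hence p_{Vidio} = 61.6.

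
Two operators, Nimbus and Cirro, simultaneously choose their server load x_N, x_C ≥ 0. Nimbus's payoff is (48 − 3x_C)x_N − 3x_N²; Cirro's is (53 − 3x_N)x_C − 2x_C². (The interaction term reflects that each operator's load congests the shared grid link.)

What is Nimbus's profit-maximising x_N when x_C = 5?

Expanding Nimbus's payoff: 48x_N − 3x_Cx_N − 3x_N².
∂π/∂x_N = 48 − 3x_C − 6x_N = 0, so x_N = 8 − 0.5x_C.
At x_C = 5: x_N = 8 − 0.5·5 = 5.5.

5.5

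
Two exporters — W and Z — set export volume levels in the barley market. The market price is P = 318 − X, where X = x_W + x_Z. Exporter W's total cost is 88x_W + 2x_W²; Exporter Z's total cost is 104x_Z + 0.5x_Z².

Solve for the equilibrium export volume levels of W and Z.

28, 62

Exporter W's profit: π = x_W(318 − (x_W + x_Z)) − 88x_W − 2x_W².
∂π/∂x_W = 230 − 6x_W − x_Z = 0, so x_W = 115/3 − (1/6)x_Z.
For Z: ∂π/∂x_Z = 214 − 3x_Z − x_W = 0 ⇒ x_Z = 214/3 − (1/3)x_W.
Substituting the second reaction function into the first: x_W = 115/3 − (1/6)(214/3 − (1/3)x_W), which gives (17/18)x_W = 238/9 ⇒ x_W = 28.
Then x_Z = 214/3 − (1/3)·28 = 62.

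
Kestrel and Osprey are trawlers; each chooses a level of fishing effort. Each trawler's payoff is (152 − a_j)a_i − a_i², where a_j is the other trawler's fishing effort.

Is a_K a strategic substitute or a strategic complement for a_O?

Kestrel's payoff is (152 − a_O)a_K − a_K².
∂π/∂a_K = 152 − a_O − 2a_K = 0, so a_K = 76 − 0.5a_O.
The best-response slope da_K/da_O = −0.5 < 0: the reaction function is downward-sloping, so the choices are strategic substitutes.

strategic substitutes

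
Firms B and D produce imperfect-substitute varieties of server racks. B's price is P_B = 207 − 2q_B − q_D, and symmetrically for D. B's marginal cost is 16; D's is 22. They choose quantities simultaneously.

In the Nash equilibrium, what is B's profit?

2979.92

Firm B's profit: π = q_B(207 − 2q_B − q_D) − 16q_B.
∂π/∂q_B = 191 − 4q_B − q_D = 0 ⇒ q_B = 47.75 − 0.25q_D.
Similarly q_D = 46.25 − 0.25q_B.
Plugging q_D into B's best response: q_B = 47.75 − 0.25(46.25 − 0.25q_B) ⇒ 0.9375q_B = 36.1875, so q_B = 38.6.
Then q_D = 46.25 − 0.25·38.6 = 36.6.
P_B = 207 − 2·38.6 − 36.6 = 93.2.
Profit = (93.2 − 16)·38.6 = 2979.92.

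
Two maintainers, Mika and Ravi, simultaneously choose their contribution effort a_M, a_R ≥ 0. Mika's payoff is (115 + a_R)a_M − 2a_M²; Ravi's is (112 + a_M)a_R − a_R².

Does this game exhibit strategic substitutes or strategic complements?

Expanding Mika's payoff: 115a_M + a_Ra_M − 2a_M².
∂π/∂a_M = 115 + a_R − 4a_M = 0, so a_M = 28.75 + 0.25a_R.
The best-response slope da_M/da_R = 0.25 > 0: the reaction function is upward-sloping, so the choices are strategic complements.

strategic complements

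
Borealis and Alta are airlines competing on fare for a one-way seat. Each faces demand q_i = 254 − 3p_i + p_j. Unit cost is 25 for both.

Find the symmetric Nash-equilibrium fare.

65.8

Borealis's profit: π = (p_{Borealis} − 25)(254 − 3p_{Borealis} + p_{Alta}).
∂π/∂p_{Borealis} = 329 − 6p_{Borealis} + p_{Alta} = 0 ⇒ p_{Borealis} = 329/6 + (1/6)p_{Alta}.
The game is symmetric, so in equilibrium p_{Alta} = p_{Borealis}: the reaction function gives (5/6)p_{Borealis} = 329/6, hence p_{Borealis} = 65.8.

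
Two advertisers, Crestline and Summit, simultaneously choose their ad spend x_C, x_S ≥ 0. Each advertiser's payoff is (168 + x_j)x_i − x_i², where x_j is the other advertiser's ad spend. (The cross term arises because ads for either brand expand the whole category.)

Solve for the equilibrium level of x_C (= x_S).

Crestline's payoff is (168 + x_S)x_C − x_C².
∂π/∂x_C = 168 + x_S − 2x_C = 0, so x_C = 84 + 0.5x_S.
The game is symmetric, so in equilibrium x_S = x_C: the reaction function gives 0.5x_C = 84, hence x_C = 168.

168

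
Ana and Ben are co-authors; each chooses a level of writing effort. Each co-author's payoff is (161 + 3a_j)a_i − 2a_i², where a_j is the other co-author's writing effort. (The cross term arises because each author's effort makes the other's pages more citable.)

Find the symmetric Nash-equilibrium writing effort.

161

Ana's payoff is (161 + 3a_B)a_A − 2a_A².
∂π/∂a_A = 161 + 3a_B − 4a_A = 0, so a_A = 40.25 + 0.75a_B.
The game is symmetric, so in equilibrium a_B = a_A: the reaction function gives 0.25a_A = 40.25, hence a_A = 161.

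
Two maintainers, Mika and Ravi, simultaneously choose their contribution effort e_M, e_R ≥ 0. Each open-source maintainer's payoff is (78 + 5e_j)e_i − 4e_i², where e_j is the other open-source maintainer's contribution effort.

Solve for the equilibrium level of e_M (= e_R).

Mika's payoff is (78 + 5e_R)e_M − 4e_M².
∂π/∂e_M = 78 + 5e_R − 8e_M = 0, so e_M = 9.75 + 0.625e_R.
Setting e_M = e_R in the reaction function: e_M = 9.75 + 0.625e_M, so e_M = 9.75 / 0.375 = 26.

26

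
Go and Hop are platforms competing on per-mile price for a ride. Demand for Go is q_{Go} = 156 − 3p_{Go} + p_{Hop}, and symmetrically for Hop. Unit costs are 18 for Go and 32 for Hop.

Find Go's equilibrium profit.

1905.12

Go's profit: π = (p_{Go} − 18)(156 − 3p_{Go} + p_{Hop}).
∂π/∂p_{Go} = 210 − 6p_{Go} + p_{Hop} = 0 ⇒ p_{Go} = 35 + (1/6)p_{Hop}.
Similarly p_{Hop} = 42 + (1/6)p_{Go}.
Plugging p_{Hop} into Go's best response: p_{Go} = 35 + (1/6)(42 + (1/6)p_{Go}) ⇒ (35/36)p_{Go} = 42, so p_{Go} = 43.2.
Then p_{Hop} = 42 + (1/6)·43.2 = 49.2.
q_{Go} = 156 − 3·43.2 + 49.2 = 75.6.
Profit = (43.2 − 18)·75.6 = 1905.12.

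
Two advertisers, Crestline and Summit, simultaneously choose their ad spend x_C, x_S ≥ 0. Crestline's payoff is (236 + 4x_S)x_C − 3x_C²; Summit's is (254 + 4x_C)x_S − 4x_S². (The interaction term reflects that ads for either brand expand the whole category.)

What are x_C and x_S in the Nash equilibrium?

Expanding Crestline's payoff: 236x_C + 4x_Sx_C − 3x_C².
∂π/∂x_C = 236 + 4x_S − 6x_C = 0, so x_C = 118/3 + (2/3)x_S.
Likewise for Summit: x_S = 31.75 + 0.5x_C.
Substituting the second reaction function into the first: x_C = 118/3 + (2/3)(31.75 + 0.5x_C), which gives (2/3)x_C = 60.5 ⇒ x_C = 90.75.
Then x_S = 31.75 + 0.5·90.75 = 77.125.

90.75, 77.125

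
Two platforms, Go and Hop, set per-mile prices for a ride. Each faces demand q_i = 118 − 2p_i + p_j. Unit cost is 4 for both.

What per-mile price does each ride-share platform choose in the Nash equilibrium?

42

Go's profit: π = (p_{Go} − 4)(118 − 2p_{Go} + p_{Hop}).
∂π/∂p_{Go} = 126 − 4p_{Go} + p_{Hop} = 0 ⇒ p_{Go} = 31.5 + 0.25p_{Hop}.
Setting p_{Go} = p_{Hop} in the reaction function: p_{Go} = 31.5 + 0.25p_{Go}, so p_{Go} = 31.5 / 0.75 = 42.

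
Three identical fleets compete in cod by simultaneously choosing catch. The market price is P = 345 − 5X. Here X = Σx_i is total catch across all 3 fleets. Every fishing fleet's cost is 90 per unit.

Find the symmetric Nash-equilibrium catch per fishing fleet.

A representative fishing fleet's profit is π_i = x_i(345 − 5X) − 90x_i, with X = x_i + Σ_{j≠i} x_j.
First-order condition: 255 − 10x_i − 5Σ_{j≠i} x_j = 0.
Imposing symmetry (x_j = x for all j) turns Σ_{j≠i} x_j into 2x, so 255 = 20x and x = 12.75.

12.75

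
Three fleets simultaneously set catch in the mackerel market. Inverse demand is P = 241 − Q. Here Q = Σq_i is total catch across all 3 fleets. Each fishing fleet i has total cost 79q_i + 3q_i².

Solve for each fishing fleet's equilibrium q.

16.2

A representative fishing fleet's profit is π_i = q_i(241 − Q) − 79q_i − 3q_i², with Q = q_i + Σ_{j≠i} q_j.
First-order condition: 162 − 8q_i − Σ_{j≠i} q_j = 0.
In a symmetric equilibrium every fishing fleet chooses the same q, so Σ_{j≠i} q_j = 2q. The condition becomes 162 − 10q = 0, giving q = 162/10 = 16.2.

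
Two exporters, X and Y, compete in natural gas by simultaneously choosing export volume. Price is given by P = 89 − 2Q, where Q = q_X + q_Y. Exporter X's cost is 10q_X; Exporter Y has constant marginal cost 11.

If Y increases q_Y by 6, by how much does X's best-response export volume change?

-3

Exporter X's profit: π = q_X(89 − 2(q_X + q_Y)) − 10q_X.
∂π/∂q_X = 79 − 4q_X − 2q_Y = 0, so q_X = 19.75 − 0.5q_Y.
The reaction-function slope is −0.5, so a 6-unit rise in q_Y moves q_X by −0.5 × 6 = −3. X's best response falls — the actions are strategic substitutes.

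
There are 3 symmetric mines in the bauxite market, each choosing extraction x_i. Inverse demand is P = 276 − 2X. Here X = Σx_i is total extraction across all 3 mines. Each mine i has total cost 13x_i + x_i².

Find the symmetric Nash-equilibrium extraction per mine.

A representative mine's profit is π_i = x_i(276 − 2X) − 13x_i − x_i², with X = x_i + Σ_{j≠i} x_j.
First-order condition: 263 − 6x_i − 2Σ_{j≠i} x_j = 0.
With identical mines, set every x_j = x: then 263 − 6x − 4x = 0, i.e. x = 263/10 = 26.3.

26.3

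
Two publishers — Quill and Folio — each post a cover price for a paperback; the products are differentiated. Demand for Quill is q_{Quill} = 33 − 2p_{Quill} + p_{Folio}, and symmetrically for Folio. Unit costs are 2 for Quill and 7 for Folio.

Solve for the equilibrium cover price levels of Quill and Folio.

13, 15

Quill's profit: π = (p_{Quill} − 2)(33 − 2p_{Quill} + p_{Folio}).
∂π/∂p_{Quill} = 37 − 4p_{Quill} + p_{Folio} = 0 ⇒ p_{Quill} = 9.25 + 0.25p_{Folio}.
Similarly p_{Folio} = 11.75 + 0.25p_{Quill}.
Plugging p_{Folio} into Quill's best response: p_{Quill} = 9.25 + 0.25(11.75 + 0.25p_{Quill}) ⇒ 0.9375p_{Quill} = 12.1875, so p_{Quill} = 13.
Then p_{Folio} = 11.75 + 0.25·13 = 15.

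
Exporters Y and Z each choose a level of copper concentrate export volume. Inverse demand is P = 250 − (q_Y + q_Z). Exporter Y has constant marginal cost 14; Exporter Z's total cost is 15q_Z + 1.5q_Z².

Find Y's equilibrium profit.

11025

Exporter Y's profit: π = q_Y(250 − (q_Y + q_Z)) − 14q_Y.
∂π/∂q_Y = 236 − 2q_Y − q_Z = 0, so q_Y = 118 − 0.5q_Z.
For Z: ∂π/∂q_Z = 235 − 5q_Z − q_Y = 0 ⇒ q_Z = 47 − 0.2q_Y.
Substituting the second reaction function into the first: q_Y = 118 − 0.5(47 − 0.2q_Y), which gives 0.9q_Y = 94.5 ⇒ q_Y = 105.
Then q_Z = 47 − 0.2·105 = 26.
Price P = 250 − 131 = 119.
Y's profit: (119 − 14)·105 = 11025.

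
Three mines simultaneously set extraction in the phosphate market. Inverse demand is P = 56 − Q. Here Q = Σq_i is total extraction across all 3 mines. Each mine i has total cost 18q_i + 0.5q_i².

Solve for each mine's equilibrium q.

A representative mine's profit is π_i = q_i(56 − Q) − 18q_i − 0.5q_i², with Q = q_i + Σ_{j≠i} q_j.
First-order condition: 38 − 3q_i − Σ_{j≠i} q_j = 0.
With identical mines, set every q_j = q: then 38 − 3q − 2q = 0, i.e. q = 38/5 = 7.6.

7.6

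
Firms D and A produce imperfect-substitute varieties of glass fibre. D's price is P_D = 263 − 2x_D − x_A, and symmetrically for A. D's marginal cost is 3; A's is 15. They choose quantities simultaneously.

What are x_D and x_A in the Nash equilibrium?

52.8, 48.8

Firm D's profit: π = x_D(263 − 2x_D − x_A) − 3x_D.
∂π/∂x_D = 260 − 4x_D − x_A = 0 ⇒ x_D = 65 − 0.25x_A.
Similarly x_A = 62 − 0.25x_D.
Substituting the second reaction function into the first: x_D = 65 − 0.25(62 − 0.25x_D), which gives 0.9375x_D = 49.5 ⇒ x_D = 52.8.
Then x_A = 62 − 0.25·52.8 = 48.8.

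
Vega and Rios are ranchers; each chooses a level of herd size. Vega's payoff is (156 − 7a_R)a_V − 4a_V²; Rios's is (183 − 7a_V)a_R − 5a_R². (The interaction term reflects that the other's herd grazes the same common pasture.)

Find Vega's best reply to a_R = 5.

15.125

Expanding Vega's payoff: 156a_V − 7a_Ra_V − 4a_V².
∂π/∂a_V = 156 − 7a_R − 8a_V = 0, so a_V = 19.5 − 0.875a_R.
At a_R = 5: a_V = 19.5 − 0.875·5 = 15.125.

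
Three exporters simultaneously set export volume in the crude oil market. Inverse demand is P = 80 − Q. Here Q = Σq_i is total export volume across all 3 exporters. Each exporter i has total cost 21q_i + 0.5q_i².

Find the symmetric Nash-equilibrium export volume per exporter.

11.8

A representative exporter's profit is π_i = q_i(80 − Q) − 21q_i − 0.5q_i², with Q = q_i + Σ_{j≠i} q_j.
First-order condition: 59 − 3q_i − Σ_{j≠i} q_j = 0.
Imposing symmetry (q_j = q for all j) turns Σ_{j≠i} q_j into 2q, so 59 = 5q and q = 11.8.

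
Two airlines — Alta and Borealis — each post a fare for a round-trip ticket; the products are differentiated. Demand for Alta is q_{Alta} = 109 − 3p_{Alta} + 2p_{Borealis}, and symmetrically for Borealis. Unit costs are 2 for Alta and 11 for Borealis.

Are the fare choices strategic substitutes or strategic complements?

Alta's profit: π = (p_{Alta} − 2)(109 − 3p_{Alta} + 2p_{Borealis}).
∂π/∂p_{Alta} = 115 − 6p_{Alta} + 2p_{Borealis} = 0 ⇒ p_{Alta} = 115/6 + (1/3)p_{Borealis}.
The best-response slope dp_{Alta}/dp_{Borealis} = 1/3 > 0: the reaction function is upward-sloping, so the choices are strategic complements.

strategic complements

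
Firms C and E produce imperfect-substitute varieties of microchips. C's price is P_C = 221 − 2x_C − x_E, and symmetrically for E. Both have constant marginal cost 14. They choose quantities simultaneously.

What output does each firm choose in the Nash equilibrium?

Firm C's profit: π = x_C(221 − 2x_C − x_E) − 14x_C.
∂π/∂x_C = 207 − 4x_C − x_E = 0 ⇒ x_C = 51.75 − 0.25x_E.
Setting x_C = x_E in the reaction function: x_C = 51.75 − 0.25x_C, so x_C = 51.75 / 1.25 = 41.4.

41.4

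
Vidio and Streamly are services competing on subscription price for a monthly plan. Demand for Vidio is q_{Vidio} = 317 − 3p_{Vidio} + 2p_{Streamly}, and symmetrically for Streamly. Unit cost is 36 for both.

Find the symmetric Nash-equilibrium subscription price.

106.25

Vidio's profit: π = (p_{Vidio} − 36)(317 − 3p_{Vidio} + 2p_{Streamly}).
∂π/∂p_{Vidio} = 425 − 6p_{Vidio} + 2p_{Streamly} = 0 ⇒ p_{Vidio} = 425/6 + (1/3)p_{Streamly}.
Setting p_{Vidio} = p_{Streamly} in the reaction function: p_{Vidio} = 425/6 + (1/3)p_{Vidio}, so p_{Vidio} = (425/6) / (2/3) = 106.25.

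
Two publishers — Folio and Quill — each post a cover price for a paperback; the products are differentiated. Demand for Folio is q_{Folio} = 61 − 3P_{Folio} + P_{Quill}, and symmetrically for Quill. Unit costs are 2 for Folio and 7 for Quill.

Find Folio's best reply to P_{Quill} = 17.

14

Folio's profit: π = (P_{Folio} − 2)(61 − 3P_{Folio} + P_{Quill}).
∂π/∂P_{Folio} = 67 − 6P_{Folio} + P_{Quill} = 0 ⇒ P_{Folio} = 67/6 + (1/6)P_{Quill}.
At P_{Quill} = 17: P_{Folio} = 67/6 + (1/6)·17 = 14.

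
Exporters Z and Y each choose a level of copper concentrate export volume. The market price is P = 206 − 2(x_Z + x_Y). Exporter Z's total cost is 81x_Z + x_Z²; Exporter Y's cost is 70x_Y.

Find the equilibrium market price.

126.6

Exporter Z's profit: π = x_Z(206 − 2(x_Z + x_Y)) − 81x_Z − x_Z².
∂π/∂x_Z = 125 − 6x_Z − 2x_Y = 0, so x_Z = 125/6 − (1/3)x_Y.
For Y: ∂π/∂x_Y = 136 − 4x_Y − 2x_Z = 0 ⇒ x_Y = 34 − 0.5x_Z.
Plugging x_Y into Z's best response: x_Z = 125/6 − (1/3)(34 − 0.5x_Z) ⇒ (5/6)x_Z = 9.5, so x_Z = 11.4.
Then x_Y = 34 − 0.5·11.4 = 28.3.
Equilibrium price: P = 206 − 2·39.7 = 126.6.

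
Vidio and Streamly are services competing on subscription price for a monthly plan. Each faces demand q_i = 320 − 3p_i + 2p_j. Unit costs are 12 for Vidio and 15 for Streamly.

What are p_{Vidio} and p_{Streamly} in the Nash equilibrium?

89.5625, 90.6875

Vidio's profit: π = (p_{Vidio} − 12)(320 − 3p_{Vidio} + 2p_{Streamly}).
∂π/∂p_{Vidio} = 356 − 6p_{Vidio} + 2p_{Streamly} = 0 ⇒ p_{Vidio} = 178/3 + (1/3)p_{Streamly}.
Similarly p_{Streamly} = 365/6 + (1/3)p_{Vidio}.
Solving the two reaction functions simultaneously: (1 − (1/3)(1/3))p_{Vidio} = 178/3 + (1/3)·(365/6), so (8/9)p_{Vidio} = 1433/18 and p_{Vidio} = 89.5625.
Then p_{Streamly} = 365/6 + (1/3)·89.5625 = 90.6875.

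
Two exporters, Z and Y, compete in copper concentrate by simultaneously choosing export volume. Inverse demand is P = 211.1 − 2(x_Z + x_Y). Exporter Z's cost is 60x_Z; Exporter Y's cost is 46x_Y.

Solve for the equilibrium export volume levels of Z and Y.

22.85, 29.85

Exporter Z's profit: π = x_Z(211.1 − 2(x_Z + x_Y)) − 60x_Z.
∂π/∂x_Z = 151.1 − 4x_Z − 2x_Y = 0, so x_Z = 37.775 − 0.5x_Y.
By the same steps for Y: x_Y = 41.275 − 0.5x_Z.
Plugging x_Y into Z's best response: x_Z = 37.775 − 0.5(41.275 − 0.5x_Z) ⇒ 0.75x_Z = 17.1375, so x_Z = 22.85.
Then x_Y = 41.275 − 0.5·22.85 = 29.85.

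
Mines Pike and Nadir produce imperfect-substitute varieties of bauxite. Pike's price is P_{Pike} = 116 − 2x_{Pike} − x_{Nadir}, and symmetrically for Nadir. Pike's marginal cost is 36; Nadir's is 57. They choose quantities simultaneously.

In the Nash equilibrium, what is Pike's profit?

605.52

Mine Pike's profit: π = x_{Pike}(116 − 2x_{Pike} − x_{Nadir}) − 36x_{Pike}.
∂π/∂x_{Pike} = 80 − 4x_{Pike} − x_{Nadir} = 0 ⇒ x_{Pike} = 20 − 0.25x_{Nadir}.
Similarly x_{Nadir} = 14.75 − 0.25x_{Pike}.
Substituting the second reaction function into the first: x_{Pike} = 20 − 0.25(14.75 − 0.25x_{Pike}), which gives 0.9375x_{Pike} = 16.3125 ⇒ x_{Pike} = 17.4.
Then x_{Nadir} = 14.75 − 0.25·17.4 = 10.4.
P_{Pike} = 116 − 2·17.4 − 10.4 = 70.8.
Profit = (70.8 − 36)·17.4 = 605.52.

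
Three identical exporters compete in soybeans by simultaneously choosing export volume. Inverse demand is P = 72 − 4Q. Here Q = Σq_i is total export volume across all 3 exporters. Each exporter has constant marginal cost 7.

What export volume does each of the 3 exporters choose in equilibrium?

4.0625

A representative exporter's profit is π_i = q_i(72 − 4Q) − 7q_i, with Q = q_i + Σ_{j≠i} q_j.
First-order condition: 65 − 8q_i − 4Σ_{j≠i} q_j = 0.
In a symmetric equilibrium every exporter chooses the same q, so Σ_{j≠i} q_j = 2q. The condition becomes 65 − 16q = 0, giving q = 65/16 = 4.0625.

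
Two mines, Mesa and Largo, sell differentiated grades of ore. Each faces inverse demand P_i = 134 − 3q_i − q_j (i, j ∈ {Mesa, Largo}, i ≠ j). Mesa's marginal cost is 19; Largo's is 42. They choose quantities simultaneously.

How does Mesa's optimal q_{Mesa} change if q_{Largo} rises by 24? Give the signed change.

-4

Mine Mesa's profit: π = q_{Mesa}(134 − 3q_{Mesa} − q_{Largo}) − 19q_{Mesa}.
∂π/∂q_{Mesa} = 115 − 6q_{Mesa} − q_{Largo} = 0 ⇒ q_{Mesa} = 115/6 − (1/6)q_{Largo}.
The reaction-function slope is −1/6, so a 24-unit rise in q_{Largo} moves q_{Mesa} by −1/6 × 24 = −4. Mesa's best response falls — the actions are strategic substitutes.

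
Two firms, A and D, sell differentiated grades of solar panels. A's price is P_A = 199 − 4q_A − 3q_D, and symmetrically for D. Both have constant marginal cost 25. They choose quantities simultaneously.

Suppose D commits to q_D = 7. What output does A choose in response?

Firm A's profit: π = q_A(199 − 4q_A − 3q_D) − 25q_A.
∂π/∂q_A = 174 − 8q_A − 3q_D = 0 ⇒ q_A = 21.75 − 0.375q_D.
At q_D = 7: q_A = 21.75 − 0.375·7 = 19.125.

19.125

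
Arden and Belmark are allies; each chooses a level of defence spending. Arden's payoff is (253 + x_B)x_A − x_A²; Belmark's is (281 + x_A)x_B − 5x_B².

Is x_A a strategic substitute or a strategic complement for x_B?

strategic complements

Expanding Arden's payoff: 253x_A + x_Bx_A − x_A².
∂π/∂x_A = 253 + x_B − 2x_A = 0, so x_A = 126.5 + 0.5x_B.
The best-response slope dx_A/dx_B = 0.5 > 0: the reaction function is upward-sloping, so the choices are strategic complements.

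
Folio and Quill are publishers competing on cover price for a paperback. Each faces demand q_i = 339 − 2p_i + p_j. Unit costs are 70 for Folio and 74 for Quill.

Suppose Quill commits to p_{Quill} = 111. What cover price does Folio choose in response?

Folio's profit: π = (p_{Folio} − 70)(339 − 2p_{Folio} + p_{Quill}).
∂π/∂p_{Folio} = 479 − 4p_{Folio} + p_{Quill} = 0 ⇒ p_{Folio} = 119.75 + 0.25p_{Quill}.
At p_{Quill} = 111: p_{Folio} = 119.75 + 0.25·111 = 147.5.

147.5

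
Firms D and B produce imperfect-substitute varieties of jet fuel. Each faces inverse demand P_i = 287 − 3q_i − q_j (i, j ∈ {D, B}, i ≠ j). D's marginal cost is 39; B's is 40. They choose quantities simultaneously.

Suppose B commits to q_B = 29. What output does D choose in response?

Firm D's profit: π = q_D(287 − 3q_D − q_B) − 39q_D.
∂π/∂q_D = 248 − 6q_D − q_B = 0 ⇒ q_D = 124/3 − (1/6)q_B.
At q_B = 29: q_D = 124/3 − (1/6)·29 = 36.5.

36.5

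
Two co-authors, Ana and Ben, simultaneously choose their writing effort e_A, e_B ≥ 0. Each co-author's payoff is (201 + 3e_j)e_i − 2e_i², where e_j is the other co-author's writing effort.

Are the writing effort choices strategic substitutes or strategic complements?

Ana's payoff is (201 + 3e_B)e_A − 2e_A².
∂π/∂e_A = 201 + 3e_B − 4e_A = 0, so e_A = 50.25 + 0.75e_B.
The best-response slope de_A/de_B = 0.75 > 0: the reaction function is upward-sloping, so the choices are strategic complements.

strategic complements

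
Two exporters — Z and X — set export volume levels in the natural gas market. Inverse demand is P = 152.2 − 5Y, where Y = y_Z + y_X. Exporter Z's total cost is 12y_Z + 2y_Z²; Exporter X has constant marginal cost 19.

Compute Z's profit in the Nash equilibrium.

286.72

Exporter Z's profit: π = y_Z(152.2 − 5(y_Z + y_X)) − 12y_Z − 2y_Z².
∂π/∂y_Z = 140.2 − 14y_Z − 5y_X = 0, so y_Z = 701/70 − (5/14)y_X.
For X: ∂π/∂y_X = 133.2 − 10y_X − 5y_Z = 0 ⇒ y_X = 13.32 − 0.5y_Z.
Substituting the second reaction function into the first: y_Z = 701/70 − (5/14)(13.32 − 0.5y_Z), which gives (23/28)y_Z = 184/35 ⇒ y_Z = 6.4.
Then y_X = 13.32 − 0.5·6.4 = 10.12.
Price P = 152.2 − 5·16.52 = 69.6.
Z's profit: (69.6 − 12)·6.4 − 2(6.4)² = 286.72.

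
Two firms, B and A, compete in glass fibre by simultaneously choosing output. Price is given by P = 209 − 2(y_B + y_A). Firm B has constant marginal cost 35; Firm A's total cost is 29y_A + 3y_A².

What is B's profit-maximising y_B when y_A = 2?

42.5

Firm B's profit: π = y_B(209 − 2(y_B + y_A)) − 35y_B.
∂π/∂y_B = 174 − 4y_B − 2y_A = 0, so y_B = 43.5 − 0.5y_A.
At y_A = 2: y_B = 43.5 − 0.5·2 = 42.5.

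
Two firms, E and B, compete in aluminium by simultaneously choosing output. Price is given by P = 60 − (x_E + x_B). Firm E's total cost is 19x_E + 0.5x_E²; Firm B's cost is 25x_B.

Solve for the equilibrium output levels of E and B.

9.4, 12.8

Firm E's profit: π = x_E(60 − (x_E + x_B)) − 19x_E − 0.5x_E².
∂π/∂x_E = 41 − 3x_E − x_B = 0, so x_E = 41/3 − (1/3)x_B.
For B: ∂π/∂x_B = 35 − 2x_B − x_E = 0 ⇒ x_B = 17.5 − 0.5x_E.
Solving the two reaction functions simultaneously: (1 − (−1/3)(−0.5))x_E = 41/3 − (1/3)·17.5, so (5/6)x_E = 47/6 and x_E = 9.4.
Then x_B = 17.5 − 0.5·9.4 = 12.8.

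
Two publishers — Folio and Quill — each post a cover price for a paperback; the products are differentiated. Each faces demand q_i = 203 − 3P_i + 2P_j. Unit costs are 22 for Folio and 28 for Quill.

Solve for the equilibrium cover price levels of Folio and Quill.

68.375, 70.625

Folio's profit: π = (P_{Folio} − 22)(203 − 3P_{Folio} + 2P_{Quill}).
∂π/∂P_{Folio} = 269 − 6P_{Folio} + 2P_{Quill} = 0 ⇒ P_{Folio} = 269/6 + (1/3)P_{Quill}.
Similarly P_{Quill} = 287/6 + (1/3)P_{Folio}.
Substituting the second reaction function into the first: P_{Folio} = 269/6 + (1/3)(287/6 + (1/3)P_{Folio}), which gives (8/9)P_{Folio} = 547/9 ⇒ P_{Folio} = 68.375.
Then P_{Quill} = 287/6 + (1/3)·68.375 = 70.625.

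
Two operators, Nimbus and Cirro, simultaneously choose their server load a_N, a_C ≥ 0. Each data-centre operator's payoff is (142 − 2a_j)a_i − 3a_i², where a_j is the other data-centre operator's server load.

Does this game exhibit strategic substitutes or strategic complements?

strategic substitutes

Nimbus's payoff is (142 − 2a_C)a_N − 3a_N².
∂π/∂a_N = 142 − 2a_C − 6a_N = 0, so a_N = 71/3 − (1/3)a_C.
The best-response slope da_N/da_C = −1/3 < 0: the reaction function is downward-sloping, so the choices are strategic substitutes.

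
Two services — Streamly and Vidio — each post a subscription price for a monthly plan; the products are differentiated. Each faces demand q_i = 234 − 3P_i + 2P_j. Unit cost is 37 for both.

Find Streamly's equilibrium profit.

7276.6875

Streamly's profit: π = (P_{Streamly} − 37)(234 − 3P_{Streamly} + 2P_{Vidio}).
∂π/∂P_{Streamly} = 345 − 6P_{Streamly} + 2P_{Vidio} = 0 ⇒ P_{Streamly} = 57.5 + (1/3)P_{Vidio}.
Setting P_{Streamly} = P_{Vidio} in the reaction function: P_{Streamly} = 57.5 + (1/3)P_{Streamly}, so P_{Streamly} = 57.5 / (2/3) = 86.25.
q_{Streamly} = 234 − 3·86.25 + 2·86.25 = 147.75.
Profit = (86.25 − 37)·147.75 = 7276.6875.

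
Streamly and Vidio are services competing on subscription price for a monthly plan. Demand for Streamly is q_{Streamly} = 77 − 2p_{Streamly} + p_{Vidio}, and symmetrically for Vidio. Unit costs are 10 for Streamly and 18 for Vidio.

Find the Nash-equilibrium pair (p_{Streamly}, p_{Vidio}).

Streamly's profit: π = (p_{Streamly} − 10)(77 − 2p_{Streamly} + p_{Vidio}).
∂π/∂p_{Streamly} = 97 − 4p_{Streamly} + p_{Vidio} = 0 ⇒ p_{Streamly} = 24.25 + 0.25p_{Vidio}.
Similarly p_{Vidio} = 28.25 + 0.25p_{Streamly}.
Plugging p_{Vidio} into Streamly's best response: p_{Streamly} = 24.25 + 0.25(28.25 + 0.25p_{Streamly}) ⇒ 0.9375p_{Streamly} = 31.3125, so p_{Streamly} = 33.4.
Then p_{Vidio} = 28.25 + 0.25·33.4 = 36.6.

33.4, 36.6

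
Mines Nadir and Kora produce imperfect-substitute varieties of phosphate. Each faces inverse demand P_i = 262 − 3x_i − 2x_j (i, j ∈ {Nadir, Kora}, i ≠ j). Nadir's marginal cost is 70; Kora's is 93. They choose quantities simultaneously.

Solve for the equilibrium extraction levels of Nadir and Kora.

25.4375, 19.6875

Mine Nadir's profit: π = x_{Nadir}(262 − 3x_{Nadir} − 2x_{Kora}) − 70x_{Nadir}.
∂π/∂x_{Nadir} = 192 − 6x_{Nadir} − 2x_{Kora} = 0 ⇒ x_{Nadir} = 32 − (1/3)x_{Kora}.
Similarly x_{Kora} = 169/6 − (1/3)x_{Nadir}.
Plugging x_{Kora} into Nadir's best response: x_{Nadir} = 32 − (1/3)(169/6 − (1/3)x_{Nadir}) ⇒ (8/9)x_{Nadir} = 407/18, so x_{Nadir} = 25.4375.
Then x_{Kora} = 169/6 − (1/3)·25.4375 = 19.6875.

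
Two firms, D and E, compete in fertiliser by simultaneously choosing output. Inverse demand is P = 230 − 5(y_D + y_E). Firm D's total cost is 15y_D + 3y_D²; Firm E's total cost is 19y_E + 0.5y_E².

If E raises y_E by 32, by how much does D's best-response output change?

-10

Firm D's profit: π = y_D(230 − 5(y_D + y_E)) − 15y_D − 3y_D².
∂π/∂y_D = 215 − 16y_D − 5y_E = 0, so y_D = 13.4375 − 0.3125y_E.
The reaction-function slope is −0.3125, so a 32-unit rise in y_E moves y_D by −0.3125 × 32 = −10. D's best response falls — the actions are strategic substitutes.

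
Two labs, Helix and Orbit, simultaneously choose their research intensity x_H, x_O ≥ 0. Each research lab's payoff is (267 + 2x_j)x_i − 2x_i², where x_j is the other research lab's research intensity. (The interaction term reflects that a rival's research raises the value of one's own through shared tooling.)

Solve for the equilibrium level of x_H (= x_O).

Helix's payoff is (267 + 2x_O)x_H − 2x_H².
∂π/∂x_H = 267 + 2x_O − 4x_H = 0, so x_H = 66.75 + 0.5x_O.
The game is symmetric, so in equilibrium x_O = x_H: the reaction function gives 0.5x_H = 66.75, hence x_H = 133.5.

133.5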